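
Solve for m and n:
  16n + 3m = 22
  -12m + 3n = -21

m = 2, n = 1

Row-reduce the augmented matrix:
R1 ← R1 / (3).
R2 ← R2 + 12·R1.
R2 ← R2 / (67).
R1 ← R1 − 16/3·R2.
Reading off the reduced rows gives m = 2, n = 1.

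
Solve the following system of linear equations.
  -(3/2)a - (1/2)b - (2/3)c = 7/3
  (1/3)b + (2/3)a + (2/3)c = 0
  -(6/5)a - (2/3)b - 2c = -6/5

Row-reduce the augmented matrix:
R1 ← R1 / (-3/2).
R2 ← R2 − 2/3·R1.
R3 ← R3 + 6/5·R1.
R2 ← R2 / (1/9).
R1 ← R1 − 1/3·R2.
R3 ← R3 + 4/15·R2.
R3 ← R3 / (-26/45).
R1 ← R1 + 2/3·R3.
R2 ← R2 − 10/3·R3.
Reading off the reduced rows gives a = -4, b = 6, c = 1.

a = -4, b = 6, c = 1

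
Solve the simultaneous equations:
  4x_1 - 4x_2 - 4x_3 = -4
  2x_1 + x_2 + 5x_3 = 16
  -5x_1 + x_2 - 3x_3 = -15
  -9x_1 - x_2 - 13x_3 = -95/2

no solution

Row-reduce:
R1 ← R1 / (4).
R2 ← R2 − 2·R1.
R3 ← R3 + 5·R1.
R4 ← R4 + 9·R1.
R2 ← R2 / (3).
R1 ← R1 + 1·R2.
R3 ← R3 + 4·R2.
R4 ← R4 + 10·R2.
R3 ← R3 / (4/3).
R1 ← R1 − 4/3·R3.
R2 ← R2 − 7/3·R3.
R4 ← R4 − 4/3·R3.
Row 4 reduces to 0 = -1/2, a contradiction. The system is inconsistent.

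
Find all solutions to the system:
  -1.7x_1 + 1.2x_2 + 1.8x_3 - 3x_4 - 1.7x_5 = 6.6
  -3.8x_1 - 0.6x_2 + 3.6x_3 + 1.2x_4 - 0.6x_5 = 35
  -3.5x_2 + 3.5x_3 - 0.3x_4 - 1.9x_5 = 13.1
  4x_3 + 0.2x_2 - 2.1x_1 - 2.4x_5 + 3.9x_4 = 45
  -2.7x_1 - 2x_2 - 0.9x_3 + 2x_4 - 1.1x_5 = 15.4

Row-reduce the augmented matrix:
R1 ← R1 / (-17/10).
R2 ← R2 + 19/5·R1.
R4 ← R4 + 21/10·R1.
R5 ← R5 + 27/10·R1.
R2 ← R2 / (-279/85).
R1 ← R1 + 12/17·R2.
R3 ← R3 + 7/2·R2.
R4 ← R4 + 109/85·R2.
R5 ← R5 + 332/85·R2.
R3 ← R3 / (245/62).
R1 ← R1 + 30/31·R3.
R2 ← R2 − 4/31·R3.
R4 ← R4 − 301/155·R3.
R5 ← R5 + 1009/310·R3.
R4 ← R4 / (15413/1750).
R1 ← R1 + 508/245·R4.
R2 ← R2 + 7804/3675·R4.
R3 ← R3 + 8119/3675·R4.
R5 ← R5 + 361391/36750·R4.
R5 ← R5 / (-2912757/539455).
R1 ← R1 + 79783/107891·R5.
R2 ← R2 + 176656/323673·R5.
R3 ← R3 + 349024/323673·R5.
R4 ← R4 − 5567/46239·R5.
Reading off the reduced rows gives x_1 = -4, x_2 = 1, x_3 = 4, x_4 = 4, x_5 = -2.

x_1 = -4, x_2 = 1, x_3 = 4, x_4 = 4, x_5 = -2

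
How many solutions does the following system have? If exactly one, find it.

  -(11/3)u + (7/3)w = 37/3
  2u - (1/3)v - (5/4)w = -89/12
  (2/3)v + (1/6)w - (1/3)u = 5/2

Row-reduce:
R1 ← R1 / (-11/3).
R2 ← R2 − 2·R1.
R3 ← R3 + 1/3·R1.
R2 ← R2 / (-1/3).
R3 ← R3 − 2/3·R2.
Rank is 2 with 3 unknowns, leaving w free.

infinitely many solutions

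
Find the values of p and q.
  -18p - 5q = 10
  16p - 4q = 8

p = 0, q = -2

Row-reduce the augmented matrix:
R1 ← R1 / (-18).
R2 ← R2 − 16·R1.
R2 ← R2 / (-76/9).
R1 ← R1 − 5/18·R2.
Reading off the reduced rows gives p = 0, q = -2.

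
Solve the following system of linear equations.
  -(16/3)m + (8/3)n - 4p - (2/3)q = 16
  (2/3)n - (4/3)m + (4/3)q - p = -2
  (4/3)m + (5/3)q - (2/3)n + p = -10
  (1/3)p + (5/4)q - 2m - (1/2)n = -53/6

infinitely many solutions

Row-reduce:
R1 ← R1 / (-16/3).
R2 ← R2 + 4/3·R1.
R3 ← R3 − 4/3·R1.
R4 ← R4 + 2·R1.
Swap R2 and R4.
R2 ← R2 / (-3/2).
R1 ← R1 + 1/2·R2.
R3 ← R3 / (3/2).
R1 ← R1 + 3/8·R3.
R2 ← R2 + 1·R3.
R4 ← R4 − 3/2·R3.
Rank is 3 with 4 unknowns, leaving p free.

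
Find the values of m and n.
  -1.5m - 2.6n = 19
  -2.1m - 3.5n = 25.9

Row-reduce the augmented matrix:
R1 ← R1 / (-3/2).
R2 ← R2 + 21/10·R1.
R2 ← R2 / (7/50).
R1 ← R1 − 26/15·R2.
Reading off the reduced rows gives m = -4, n = -5.

m = -4, n = -5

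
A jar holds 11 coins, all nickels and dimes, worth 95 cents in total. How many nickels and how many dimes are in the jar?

nickels: 3, dimes: 8

Let n = nickels, d = dimes.
  n + d = 11
  5n + 10d = 95
Row-reduce the augmented matrix:
R2 ← R2 − 5·R1.
R2 ← R2 / (5).
R1 ← R1 − 1·R2.
Reading off the reduced rows gives n = 3, d = 8.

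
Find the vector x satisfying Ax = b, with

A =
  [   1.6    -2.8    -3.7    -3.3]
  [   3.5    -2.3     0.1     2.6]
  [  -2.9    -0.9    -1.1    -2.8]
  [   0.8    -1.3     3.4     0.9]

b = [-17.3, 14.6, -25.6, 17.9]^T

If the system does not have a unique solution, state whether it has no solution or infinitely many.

Row-reduce the augmented matrix:
R1 ← R1 / (8/5).
R2 ← R2 − 7/2·R1.
R3 ← R3 + 29/10·R1.
R4 ← R4 − 4/5·R1.
R2 ← R2 / (153/40).
R1 ← R1 + 7/4·R2.
R3 ← R3 + 239/40·R2.
R4 ← R4 − 1/10·R2.
R3 ← R3 / (5093/1020).
R1 ← R1 − 293/204·R3.
R2 ← R2 − 437/204·R3.
R4 ← R4 − 10273/2040·R3.
R4 ← R4 / (-329968/76395).
R1 ← R1 − 8308/15279·R4.
R2 ← R2 + 3757/15279·R4.
R3 ← R3 − 20063/15279·R4.
Reading off the reduced rows gives x_1 = 6, x_2 = 3, x_3 = 5, x_4 = 0.

x_1 = 6, x_2 = 3, x_3 = 5, x_4 = 0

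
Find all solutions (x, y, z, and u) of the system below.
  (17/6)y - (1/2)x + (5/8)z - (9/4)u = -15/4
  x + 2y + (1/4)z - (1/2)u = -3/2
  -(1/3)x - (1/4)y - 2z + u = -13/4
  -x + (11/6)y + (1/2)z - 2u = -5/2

no solution

Row-reduce:
R1 ← R1 / (-1/2).
R2 ← R2 − 1·R1.
R3 ← R3 + 1/3·R1.
R4 ← R4 + 1·R1.
R2 ← R2 / (23/3).
R1 ← R1 + 17/3·R2.
R3 ← R3 + 77/36·R2.
R4 ← R4 + 23/6·R2.
R3 ← R3 / (-1103/552).
R1 ← R1 + 13/92·R3.
R2 ← R2 − 9/46·R3.
Row 4 reduces to 0 = 1/2, a contradiction. The system is inconsistent.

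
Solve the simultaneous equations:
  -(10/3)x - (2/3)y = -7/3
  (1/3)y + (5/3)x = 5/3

no solution

Row-reduce:
R1 ← R1 / (-10/3).
R2 ← R2 − 5/3·R1.
Row 2 reduces to 0 = 1/2, a contradiction. The system is inconsistent.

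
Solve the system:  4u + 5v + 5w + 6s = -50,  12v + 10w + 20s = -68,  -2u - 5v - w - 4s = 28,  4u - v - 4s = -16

infinitely many solutions

Row-reduce:
R1 ← R1 / (4).
R3 ← R3 + 2·R1.
R4 ← R4 − 4·R1.
R2 ← R2 / (12).
R1 ← R1 − 5/4·R2.
R3 ← R3 + 5/2·R2.
R4 ← R4 + 6·R2.
R3 ← R3 / (43/12).
R1 ← R1 − 5/24·R3.
R2 ← R2 − 5/6·R3.
Rank is 3 with 4 unknowns, leaving s free.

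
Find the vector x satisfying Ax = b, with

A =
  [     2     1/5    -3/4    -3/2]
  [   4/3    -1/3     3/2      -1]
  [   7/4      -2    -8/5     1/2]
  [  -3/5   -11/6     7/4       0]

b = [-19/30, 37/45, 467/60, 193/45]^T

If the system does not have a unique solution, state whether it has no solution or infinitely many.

x_1 = 1, x_2 = -8/3, x_3 = 0, x_4 = 7/5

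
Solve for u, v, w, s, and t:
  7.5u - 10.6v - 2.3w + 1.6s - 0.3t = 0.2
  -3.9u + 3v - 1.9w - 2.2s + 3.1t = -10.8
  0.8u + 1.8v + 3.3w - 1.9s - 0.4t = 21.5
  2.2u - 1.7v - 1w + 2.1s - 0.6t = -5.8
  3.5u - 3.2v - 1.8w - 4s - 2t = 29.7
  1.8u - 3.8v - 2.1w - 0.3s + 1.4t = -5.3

u = 3, v = 1, w = 2, s = -5, t = -3

Row-reduce the augmented matrix:
R1 ← R1 / (15/2).
R2 ← R2 + 39/10·R1.
R3 ← R3 − 4/5·R1.
R4 ← R4 − 11/5·R1.
R5 ← R5 − 7/2·R1.
R6 ← R6 − 9/5·R1.
R2 ← R2 / (-314/125).
R1 ← R1 + 106/75·R2.
R3 ← R3 − 1099/375·R2.
R4 ← R4 − 1057/750·R2.
R5 ← R5 − 131/75·R2.
R6 ← R6 + 157/125·R2.
R3 ← R3 / (-1/15).
R1 ← R1 − 676/471·R3.
R2 ← R2 − 387/314·R3.
R4 ← R4 + 19427/9420·R3.
R5 ← R5 + 6781/2355·R3.
R4 ← R4 / (89718/785).
R1 ← R1 + 12239/157·R4.
R2 ← R2 + 10557/157·R4.
R3 ← R3 − 55·R4.
R5 ← R5 − 239691/1570·R4.
R5 ← R5 / (-4225841/598120).
R1 ← R1 − 70975/179436·R5.
R2 ← R2 − 22655/59812·R5.
R3 ← R3 + 160751/179436·R5.
R4 ← R4 + 147151/179436·R5.
R6 reduces to 0 = 0, so the extra equation is consistent.
Reading off the reduced rows gives u = 3, v = 1, w = 2, s = -5, t = -3.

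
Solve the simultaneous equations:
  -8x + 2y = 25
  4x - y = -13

no solution

Row-reduce:
R1 ← R1 / (-8).
R2 ← R2 − 4·R1.
Row 2 reduces to 0 = -1/2, a contradiction. The system is inconsistent.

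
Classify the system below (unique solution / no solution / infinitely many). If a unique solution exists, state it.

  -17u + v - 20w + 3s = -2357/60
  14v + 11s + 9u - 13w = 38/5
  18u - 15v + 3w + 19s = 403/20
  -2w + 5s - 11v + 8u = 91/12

u = 5/3, v = 1/4, w = 1/2, s = -2/5

Row-reduce the augmented matrix:
R1 ← R1 / (-17).
R2 ← R2 − 9·R1.
R3 ← R3 − 18·R1.
R4 ← R4 − 8·R1.
R2 ← R2 / (247/17).
R1 ← R1 + 1/17·R2.
R3 ← R3 + 237/17·R2.
R4 ← R4 + 179/17·R2.
R3 ← R3 / (-10080/247).
R1 ← R1 − 267/247·R3.
R2 ← R2 + 401/247·R3.
R4 ← R4 + 7041/247·R3.
R4 ← R4 / (-28201/3360).
R1 ← R1 − 2627/3360·R4.
R2 ← R2 + 5003/10080·R4.
R3 ← R3 + 8461/10080·R4.
Reading off the reduced rows gives u = 5/3, v = 1/4, w = 1/2, s = -2/5.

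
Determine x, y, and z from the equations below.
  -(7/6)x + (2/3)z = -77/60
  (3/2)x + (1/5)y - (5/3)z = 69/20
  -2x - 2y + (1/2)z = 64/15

Row-reduce the augmented matrix:
R1 ← R1 / (-7/6).
R2 ← R2 − 3/2·R1.
R3 ← R3 + 2·R1.
R2 ← R2 / (1/5).
R3 ← R3 + 2·R2.
R3 ← R3 / (-367/42).
R1 ← R1 + 4/7·R3.
R2 ← R2 + 85/21·R3.
Reading off the reduced rows gives x = -1/2, y = -7/3, z = -14/5.

x = -1/2, y = -7/3, z = -14/5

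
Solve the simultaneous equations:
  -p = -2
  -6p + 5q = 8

p = 2, q = 4

Row-reduce the augmented matrix:
R1 ← R1 / (-1).
R2 ← R2 + 6·R1.
R2 ← R2 / (5).
Reading off the reduced rows gives p = 2, q = 4.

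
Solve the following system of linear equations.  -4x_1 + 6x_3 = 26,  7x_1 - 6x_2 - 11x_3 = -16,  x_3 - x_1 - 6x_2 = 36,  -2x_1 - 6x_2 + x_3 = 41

x_1 = -5, x_2 = -5, x_3 = 1

Row-reduce the augmented matrix:
R1 ← R1 / (-4).
R2 ← R2 − 7·R1.
R3 ← R3 + 1·R1.
R4 ← R4 + 2·R1.
R2 ← R2 / (-6).
R3 ← R3 + 6·R2.
R4 ← R4 + 6·R2.
Swap R3 and R4.
R3 ← R3 / (-3/2).
R1 ← R1 + 3/2·R3.
R2 ← R2 − 1/12·R3.
R4 reduces to 0 = 0, so the extra equation is consistent.
Reading off the reduced rows gives x_1 = -5, x_2 = -5, x_3 = 1.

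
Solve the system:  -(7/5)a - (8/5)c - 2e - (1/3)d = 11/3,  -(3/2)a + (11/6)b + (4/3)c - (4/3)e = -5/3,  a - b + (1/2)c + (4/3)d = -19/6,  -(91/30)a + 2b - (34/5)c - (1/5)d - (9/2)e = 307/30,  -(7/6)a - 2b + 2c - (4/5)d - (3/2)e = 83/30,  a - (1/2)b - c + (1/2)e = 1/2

Row-reduce:
R1 ← R1 / (-7/5).
R2 ← R2 + 3/2·R1.
R3 ← R3 − 1·R1.
R4 ← R4 + 91/30·R1.
R5 ← R5 + 7/6·R1.
R6 ← R6 − 1·R1.
R2 ← R2 / (11/6).
R3 ← R3 + 1·R2.
R4 ← R4 − 2·R2.
R5 ← R5 + 2·R2.
R6 ← R6 + 1/2·R2.
R3 ← R3 / (157/154).
R1 ← R1 − 8/7·R3.
R2 ← R2 − 128/77·R3.
R4 ← R4 + 1538/231·R3.
R5 ← R5 − 1538/231·R3.
R6 ← R6 + 101/77·R3.
R4 ← R4 / (120919/14130).
R1 ← R1 + 569/471·R4.
R2 ← R2 + 899/471·R4.
R3 ← R3 − 596/471·R4.
R5 ← R5 + 120919/14130·R4.
R6 ← R6 − 477/314·R4.
Swap R5 and R6.
R5 ← R5 / (-78246/120919).
R1 ← R1 − 178581/120919·R5.
R2 ← R2 − 45839/120919·R5.
R3 ← R3 − 16956/120919·R5.
R4 ← R4 + 105915/120919·R5.
Row 6 reduces to 0 = 2, a contradiction. The system is inconsistent.

no solution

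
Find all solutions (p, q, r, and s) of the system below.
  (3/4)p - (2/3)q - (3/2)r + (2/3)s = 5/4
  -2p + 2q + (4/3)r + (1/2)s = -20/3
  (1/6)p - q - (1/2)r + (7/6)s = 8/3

infinitely many solutions

Row-reduce:
R1 ← R1 / (3/4).
R2 ← R2 + 2·R1.
R3 ← R3 − 1/6·R1.
R2 ← R2 / (2/9).
R1 ← R1 + 8/9·R2.
R3 ← R3 + 23/27·R2.
R3 ← R3 / (-187/18).
R1 ← R1 + 38/3·R3.
R2 ← R2 + 12·R3.
Rank is 3 with 4 unknowns, leaving s free.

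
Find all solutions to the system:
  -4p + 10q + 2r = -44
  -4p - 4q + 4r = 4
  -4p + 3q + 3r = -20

infinitely many solutions

Row-reduce:
R1 ← R1 / (-4).
R2 ← R2 + 4·R1.
R3 ← R3 + 4·R1.
R2 ← R2 / (-14).
R1 ← R1 + 5/2·R2.
R3 ← R3 + 7·R2.
Rank is 2 with 3 unknowns, leaving r free.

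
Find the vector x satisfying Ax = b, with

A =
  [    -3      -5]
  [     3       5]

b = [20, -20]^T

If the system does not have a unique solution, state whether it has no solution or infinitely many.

infinitely many solutions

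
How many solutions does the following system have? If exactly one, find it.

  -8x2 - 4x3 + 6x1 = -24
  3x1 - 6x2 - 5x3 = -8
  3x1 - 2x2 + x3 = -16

infinitely many solutions

Row-reduce:
R1 ← R1 / (6).
R2 ← R2 − 3·R1.
R3 ← R3 − 3·R1.
R2 ← R2 / (-2).
R1 ← R1 + 4/3·R2.
R3 ← R3 − 2·R2.
Rank is 2 with 3 unknowns, leaving x3 free.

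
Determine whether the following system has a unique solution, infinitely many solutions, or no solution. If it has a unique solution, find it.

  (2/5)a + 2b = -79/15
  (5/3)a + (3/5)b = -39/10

a = -3/2, b = -7/3

Row-reduce the augmented matrix:
R1 ← R1 / (2/5).
R2 ← R2 − 5/3·R1.
R2 ← R2 / (-116/15).
R1 ← R1 − 5·R2.
Reading off the reduced rows gives a = -3/2, b = -7/3.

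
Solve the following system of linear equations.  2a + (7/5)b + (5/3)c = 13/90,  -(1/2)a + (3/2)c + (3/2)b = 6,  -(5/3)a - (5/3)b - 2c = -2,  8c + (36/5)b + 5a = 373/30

a = -5/2, b = 1/2, c = 8/3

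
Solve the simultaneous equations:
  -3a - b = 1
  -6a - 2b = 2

infinitely many solutions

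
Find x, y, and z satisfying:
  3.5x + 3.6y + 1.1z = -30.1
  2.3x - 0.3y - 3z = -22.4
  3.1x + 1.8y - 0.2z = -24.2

x = -4, y = -6, z = 5

Row-reduce the augmented matrix:
R1 ← R1 / (7/2).
R2 ← R2 − 23/10·R1.
R3 ← R3 − 31/10·R1.
R2 ← R2 / (-933/350).
R1 ← R1 − 36/35·R2.
R3 ← R3 + 243/175·R2.
R3 ← R3 / (2379/3110).
R1 ← R1 + 349/311·R3.
R2 ← R2 − 1303/933·R3.
Reading off the reduced rows gives x = -4, y = -6, z = 5.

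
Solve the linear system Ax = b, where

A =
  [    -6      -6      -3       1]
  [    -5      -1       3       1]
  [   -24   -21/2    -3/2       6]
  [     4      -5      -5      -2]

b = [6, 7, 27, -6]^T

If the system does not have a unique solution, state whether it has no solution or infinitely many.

infinitely many solutions

Row-reduce:
R1 ← R1 / (-6).
R2 ← R2 + 5·R1.
R3 ← R3 + 24·R1.
R4 ← R4 − 4·R1.
R2 ← R2 / (4).
R1 ← R1 − 1·R2.
R3 ← R3 − 27/2·R2.
R4 ← R4 + 9·R2.
R3 ← R3 / (-129/16).
R1 ← R1 + 7/8·R3.
R2 ← R2 − 11/8·R3.
R4 ← R4 − 43/8·R3.
Rank is 3 with 4 unknowns, leaving x_4 free.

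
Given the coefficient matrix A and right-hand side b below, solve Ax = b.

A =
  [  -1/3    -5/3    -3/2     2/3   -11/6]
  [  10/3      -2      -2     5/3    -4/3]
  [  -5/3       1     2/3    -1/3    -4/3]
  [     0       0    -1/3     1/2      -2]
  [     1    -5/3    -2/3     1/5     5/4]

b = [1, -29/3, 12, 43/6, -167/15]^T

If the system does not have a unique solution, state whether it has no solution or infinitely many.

Row-reduce:
R1 ← R1 / (-1/3).
R2 ← R2 − 10/3·R1.
R3 ← R3 + 5/3·R1.
R5 ← R5 − 1·R1.
R2 ← R2 / (-56/3).
R1 ← R1 − 5·R2.
R3 ← R3 − 28/3·R2.
R5 ← R5 + 20/3·R2.
R3 ← R3 / (-1/3).
R1 ← R1 + 3/56·R3.
R2 ← R2 − 51/56·R3.
R4 ← R4 + 1/3·R3.
R5 ← R5 − 19/21·R3.
Swap R4 and R5.
R4 ← R4 / (61/105).
R1 ← R1 − 17/112·R4.
R2 ← R2 − 103/112·R4.
R3 ← R3 + 3/2·R4.
Rank is 4 with 5 unknowns, leaving x_5 free.

infinitely many solutions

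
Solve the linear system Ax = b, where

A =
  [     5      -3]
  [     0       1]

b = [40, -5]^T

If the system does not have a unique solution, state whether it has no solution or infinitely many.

Row-reduce the augmented matrix:
R1 ← R1 / (5).
R1 ← R1 + 3/5·R2.
Reading off the reduced rows gives x_1 = 5, x_2 = -5.

x_1 = 5, x_2 = -5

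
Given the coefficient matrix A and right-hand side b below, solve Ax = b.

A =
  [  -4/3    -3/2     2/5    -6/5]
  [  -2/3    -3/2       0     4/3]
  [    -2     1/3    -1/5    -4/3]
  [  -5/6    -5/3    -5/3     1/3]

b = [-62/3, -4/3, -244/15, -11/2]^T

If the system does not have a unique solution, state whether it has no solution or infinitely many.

x_1 = 5, x_2 = 4, x_3 = -2, x_4 = 6

Row-reduce the augmented matrix:
R1 ← R1 / (-4/3).
R2 ← R2 + 2/3·R1.
R3 ← R3 + 2·R1.
R4 ← R4 + 5/6·R1.
R2 ← R2 / (-3/4).
R1 ← R1 − 9/8·R2.
R3 ← R3 − 31/12·R2.
R4 ← R4 + 35/48·R2.
R3 ← R3 / (-67/45).
R1 ← R1 + 3/5·R3.
R2 ← R2 − 4/15·R3.
R4 ← R4 + 31/18·R3.
R4 ← R4 / (-10901/1206).
R1 ← R1 − 311/335·R4.
R2 ← R2 + 436/335·R4.
R3 ← R3 + 962/201·R4.
Reading off the reduced rows gives x_1 = 5, x_2 = 4, x_3 = -2, x_4 = 6.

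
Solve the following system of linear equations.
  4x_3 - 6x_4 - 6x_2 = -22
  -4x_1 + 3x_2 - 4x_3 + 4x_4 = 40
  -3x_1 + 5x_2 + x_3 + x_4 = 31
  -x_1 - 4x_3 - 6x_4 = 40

x_1 = -6, x_2 = 4, x_3 = -4, x_4 = -3

Row-reduce the augmented matrix:
Swap R1 and R2.
R1 ← R1 / (-4).
R3 ← R3 + 3·R1.
R4 ← R4 + 1·R1.
R2 ← R2 / (-6).
R1 ← R1 + 3/4·R2.
R3 ← R3 − 11/4·R2.
R4 ← R4 + 3/4·R2.
R3 ← R3 / (35/6).
R1 ← R1 − 1/2·R3.
R2 ← R2 + 2/3·R3.
R4 ← R4 + 7/2·R3.
R4 ← R4 / (-91/10).
R1 ← R1 − 11/70·R4.
R2 ← R2 − 16/35·R4.
R3 ← R3 + 57/70·R4.
Reading off the reduced rows gives x_1 = -6, x_2 = 4, x_3 = -4, x_4 = -3.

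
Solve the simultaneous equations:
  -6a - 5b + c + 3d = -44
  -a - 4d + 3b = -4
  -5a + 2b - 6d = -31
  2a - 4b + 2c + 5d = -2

a = 5, b = 3, c = -5, d = 2

Row-reduce the augmented matrix:
R1 ← R1 / (-6).
R2 ← R2 + 1·R1.
R3 ← R3 + 5·R1.
R4 ← R4 − 2·R1.
R2 ← R2 / (23/6).
R1 ← R1 − 5/6·R2.
R3 ← R3 − 37/6·R2.
R4 ← R4 + 17/3·R2.
R3 ← R3 / (-13/23).
R1 ← R1 + 3/23·R3.
R2 ← R2 + 1/23·R3.
R4 ← R4 − 48/23·R3.
R4 ← R4 / (-69/13).
R1 ← R1 − 10/13·R4.
R2 ← R2 + 14/13·R4.
R3 ← R3 − 29/13·R4.
Reading off the reduced rows gives a = 5, b = 3, c = -5, d = 2.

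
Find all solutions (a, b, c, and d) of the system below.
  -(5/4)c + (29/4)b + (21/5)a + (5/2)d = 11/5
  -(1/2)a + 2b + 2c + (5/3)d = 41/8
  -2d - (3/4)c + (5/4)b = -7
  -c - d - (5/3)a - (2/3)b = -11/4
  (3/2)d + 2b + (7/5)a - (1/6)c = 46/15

Row-reduce the augmented matrix:
R1 ← R1 / (21/5).
R2 ← R2 + 1/2·R1.
R4 ← R4 + 5/3·R1.
R5 ← R5 − 7/5·R1.
R2 ← R2 / (481/168).
R1 ← R1 − 145/84·R2.
R3 ← R3 − 5/4·R2.
R4 ← R4 − 557/252·R2.
R5 ← R5 + 5/12·R2.
R3 ← R3 / (-1499/962).
R1 ← R1 + 680/481·R3.
R2 ← R2 − 311/481·R3.
R4 ← R4 + 1407/481·R3.
R5 ← R5 − 1499/2886·R3.
R4 ← R4 / (51806/13491).
R1 ← R1 − 9010/4497·R4.
R2 ← R2 + 749/1499·R4.
R3 ← R3 − 2749/1499·R4.
R5 reduces to 0 = 0, so the extra equation is consistent.
Reading off the reduced rows gives a = -1/4, b = -1/2, c = 1/2, d = 3.

a = -1/4, b = -1/2, c = 1/2, d = 3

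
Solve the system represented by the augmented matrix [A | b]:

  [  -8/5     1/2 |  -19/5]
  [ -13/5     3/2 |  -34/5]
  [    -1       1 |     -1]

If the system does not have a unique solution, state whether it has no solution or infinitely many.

no solution

Row-reduce:
R1 ← R1 / (-8/5).
R2 ← R2 + 13/5·R1.
R3 ← R3 + 1·R1.
R2 ← R2 / (11/16).
R1 ← R1 + 5/16·R2.
R3 ← R3 − 11/16·R2.
Row 3 reduces to 0 = 2, a contradiction. The system is inconsistent.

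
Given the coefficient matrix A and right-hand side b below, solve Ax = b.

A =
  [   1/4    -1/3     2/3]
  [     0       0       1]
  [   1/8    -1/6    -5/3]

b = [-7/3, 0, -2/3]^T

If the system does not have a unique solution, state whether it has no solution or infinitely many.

no solution

Row-reduce:
R1 ← R1 / (1/4).
R3 ← R3 − 1/8·R1.
R1 ← R1 − 8/3·R2.
R3 ← R3 + 2·R2.
Row 3 reduces to 0 = 1/2, a contradiction. The system is inconsistent.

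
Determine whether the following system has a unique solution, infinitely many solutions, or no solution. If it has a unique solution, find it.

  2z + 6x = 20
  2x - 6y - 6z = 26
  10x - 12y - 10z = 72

infinitely many solutions

Row-reduce:
R1 ← R1 / (6).
R2 ← R2 − 2·R1.
R3 ← R3 − 10·R1.
R2 ← R2 / (-6).
R3 ← R3 + 12·R2.
Rank is 2 with 3 unknowns, leaving z free.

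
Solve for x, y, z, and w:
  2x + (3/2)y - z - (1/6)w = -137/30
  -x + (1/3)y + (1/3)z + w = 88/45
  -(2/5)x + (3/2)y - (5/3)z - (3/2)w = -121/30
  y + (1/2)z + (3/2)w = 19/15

Row-reduce the augmented matrix:
R1 ← R1 / (2).
R2 ← R2 + 1·R1.
R3 ← R3 + 2/5·R1.
R2 ← R2 / (13/12).
R1 ← R1 − 3/4·R2.
R3 ← R3 − 9/5·R2.
R4 ← R4 − 1·R2.
R3 ← R3 / (-62/39).
R1 ← R1 + 5/13·R3.
R2 ← R2 + 2/13·R3.
R4 ← R4 − 17/26·R3.
R4 ← R4 / (-187/310).
R1 ← R1 − 2/93·R4.
R2 ← R2 − 177/155·R4.
R3 ← R3 − 298/155·R4.
Reading off the reduced rows gives x = -1, y = -1/3, z = 2, w = 2/5.

x = -1, y = -1/3, z = 2, w = 2/5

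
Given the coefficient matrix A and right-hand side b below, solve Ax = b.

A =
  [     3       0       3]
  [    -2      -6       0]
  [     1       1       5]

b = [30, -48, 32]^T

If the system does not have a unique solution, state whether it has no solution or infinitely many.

x_1 = 6, x_2 = 6, x_3 = 4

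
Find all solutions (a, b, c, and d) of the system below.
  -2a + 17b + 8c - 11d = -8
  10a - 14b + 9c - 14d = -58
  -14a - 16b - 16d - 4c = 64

infinitely many solutions

Row-reduce:
R1 ← R1 / (-2).
R2 ← R2 − 10·R1.
R3 ← R3 + 14·R1.
R2 ← R2 / (71).
R1 ← R1 + 17/2·R2.
R3 ← R3 + 135·R2.
R3 ← R3 / (2355/71).
R1 ← R1 − 265/142·R3.
R2 ← R2 − 49/71·R3.
Rank is 3 with 4 unknowns, leaving d free.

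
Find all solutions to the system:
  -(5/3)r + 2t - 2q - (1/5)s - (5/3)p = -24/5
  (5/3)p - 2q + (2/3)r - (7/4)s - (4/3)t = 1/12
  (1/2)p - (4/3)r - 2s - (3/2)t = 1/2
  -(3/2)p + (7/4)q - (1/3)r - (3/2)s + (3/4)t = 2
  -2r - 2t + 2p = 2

p = 3, q = 2, r = 0, s = -1, t = 2

Row-reduce the augmented matrix:
R1 ← R1 / (-5/3).
R2 ← R2 − 5/3·R1.
R3 ← R3 − 1/2·R1.
R4 ← R4 + 3/2·R1.
R5 ← R5 − 2·R1.
R2 ← R2 / (-4).
R1 ← R1 − 6/5·R2.
R3 ← R3 + 3/5·R2.
R4 ← R4 − 71/20·R2.
R5 ← R5 + 12/5·R2.
R3 ← R3 / (-101/60).
R1 ← R1 − 7/10·R3.
R2 ← R2 − 1/4·R3.
R4 ← R4 − 67/240·R3.
R5 ← R5 + 17/5·R3.
R4 ← R4 / (-107/32).
R1 ← R1 + 6/5·R4.
R2 ← R2 − 9/40·R4.
R3 ← R3 − 21/20·R4.
R5 ← R5 − 9/2·R4.
R5 ← R5 / (12750/10807).
R1 ← R1 + 64401/54035·R5.
R2 ← R2 + 57901/162105·R5.
R3 ← R3 − 21509/54035·R5.
R4 ← R4 − 6052/32421·R5.
Reading off the reduced rows gives p = 3, q = 2, r = 0, s = -1, t = 2.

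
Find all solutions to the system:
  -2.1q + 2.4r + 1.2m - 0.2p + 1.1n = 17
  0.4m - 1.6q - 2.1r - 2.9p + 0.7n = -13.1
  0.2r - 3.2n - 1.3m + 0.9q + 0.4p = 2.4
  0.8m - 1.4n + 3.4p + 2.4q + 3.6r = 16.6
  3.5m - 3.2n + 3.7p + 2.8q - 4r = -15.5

m = -1, n = -1, p = 4, q = -5, r = 4

Row-reduce the augmented matrix:
R1 ← R1 / (6/5).
R2 ← R2 − 2/5·R1.
R3 ← R3 + 13/10·R1.
R4 ← R4 − 4/5·R1.
R5 ← R5 − 7/2·R1.
R2 ← R2 / (1/3).
R1 ← R1 − 11/12·R2.
R3 ← R3 + 241/120·R2.
R4 ← R4 + 32/15·R2.
R5 ← R5 + 769/120·R2.
R3 ← R3 / (-1351/80).
R1 ← R1 − 61/8·R3.
R2 ← R2 + 17/2·R3.
R4 ← R4 + 73/5·R3.
R5 ← R5 + 803/16·R3.
R4 ← R4 / (132288/33775).
R1 ← R1 + 3167/1351·R4.
R2 ← R2 − 4873/6755·R4.
R3 ← R3 − 2719/6755·R4.
R5 ← R5 − 399349/33775·R4.
R5 ← R5 / (-7573493/661440).
R1 ← R1 − 136379/132288·R5.
R2 ← R2 + 79529/132288·R5.
R3 ← R3 − 167617/132288·R5.
R4 ← R4 + 130877/132288·R5.
Reading off the reduced rows gives m = -1, n = -1, p = 4, q = -5, r = 4.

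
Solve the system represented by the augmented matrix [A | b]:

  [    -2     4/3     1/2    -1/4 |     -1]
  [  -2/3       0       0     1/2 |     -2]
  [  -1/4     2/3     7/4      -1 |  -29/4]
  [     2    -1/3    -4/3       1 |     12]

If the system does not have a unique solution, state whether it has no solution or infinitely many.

Row-reduce the augmented matrix:
R1 ← R1 / (-2).
R2 ← R2 + 2/3·R1.
R3 ← R3 + 1/4·R1.
R4 ← R4 − 2·R1.
R2 ← R2 / (-4/9).
R1 ← R1 + 2/3·R2.
R3 ← R3 − 1/2·R2.
R4 ← R4 − 1·R2.
R3 ← R3 / (3/2).
R2 ← R2 − 3/8·R3.
R4 ← R4 + 29/24·R3.
R4 ← R4 / (1043/576).
R1 ← R1 + 3/4·R4.
R2 ← R2 + 79/64·R4.
R3 ← R3 + 5/24·R4.
Reading off the reduced rows gives x_1 = 3, x_2 = 6, x_3 = -6, x_4 = 0.

x_1 = 3, x_2 = 6, x_3 = -6, x_4 = 0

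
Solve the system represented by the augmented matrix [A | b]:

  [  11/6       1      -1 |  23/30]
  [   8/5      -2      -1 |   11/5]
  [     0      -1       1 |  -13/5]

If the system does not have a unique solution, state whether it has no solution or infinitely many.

Row-reduce the augmented matrix:
R1 ← R1 / (11/6).
R2 ← R2 − 8/5·R1.
R2 ← R2 / (-158/55).
R1 ← R1 − 6/11·R2.
R3 ← R3 + 1·R2.
R3 ← R3 / (165/158).
R1 ← R1 + 45/79·R3.
R2 ← R2 − 7/158·R3.
Reading off the reduced rows gives x_1 = -1, x_2 = -2/5, x_3 = -3.

x_1 = -1, x_2 = -2/5, x_3 = -3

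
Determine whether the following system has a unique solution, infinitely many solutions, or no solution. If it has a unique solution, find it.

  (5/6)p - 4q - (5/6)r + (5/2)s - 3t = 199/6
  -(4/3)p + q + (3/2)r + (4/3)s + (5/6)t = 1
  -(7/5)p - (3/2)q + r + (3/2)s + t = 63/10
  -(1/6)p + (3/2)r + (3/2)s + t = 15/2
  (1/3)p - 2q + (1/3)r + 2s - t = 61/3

Row-reduce:
R1 ← R1 / (5/6).
R2 ← R2 + 4/3·R1.
R3 ← R3 + 7/5·R1.
R4 ← R4 + 1/6·R1.
R5 ← R5 − 1/3·R1.
R2 ← R2 / (-27/5).
R1 ← R1 + 24/5·R2.
R3 ← R3 + 411/50·R2.
R4 ← R4 + 4/5·R2.
R5 ← R5 + 2/5·R2.
R3 ← R3 / (-353/540).
R1 ← R1 + 31/27·R3.
R2 ← R2 + 5/162·R3.
R4 ← R4 − 106/81·R3.
R5 ← R5 − 53/81·R3.
R4 ← R4 / (-1282/353).
R1 ← R1 − 885/353·R4.
R2 ← R2 + 925/1059·R4.
R3 ← R3 − 1306/353·R4.
R5 ← R5 + 641/353·R4.
Rank is 4 with 5 unknowns, leaving t free.

infinitely many solutions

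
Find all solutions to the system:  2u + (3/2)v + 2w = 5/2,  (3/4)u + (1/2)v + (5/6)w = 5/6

infinitely many solutions

Row-reduce:
R1 ← R1 / (2).
R2 ← R2 − 3/4·R1.
R2 ← R2 / (-1/16).
R1 ← R1 − 3/4·R2.
Rank is 2 with 3 unknowns, leaving w free.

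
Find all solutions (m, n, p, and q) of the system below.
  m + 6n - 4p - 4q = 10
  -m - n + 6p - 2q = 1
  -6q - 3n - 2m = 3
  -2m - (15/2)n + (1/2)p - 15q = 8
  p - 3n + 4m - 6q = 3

no solution

Row-reduce:
R2 ← R2 + 1·R1.
R3 ← R3 + 2·R1.
R4 ← R4 + 2·R1.
R5 ← R5 − 4·R1.
R2 ← R2 / (5).
R1 ← R1 − 6·R2.
R3 ← R3 − 9·R2.
R4 ← R4 − 9/2·R2.
R5 ← R5 + 27·R2.
R3 ← R3 / (-58/5).
R1 ← R1 + 32/5·R3.
R2 ← R2 − 2/5·R3.
R4 ← R4 + 93/10·R3.
R5 ← R5 − 139/5·R3.
R4 ← R4 / (-436/29).
R1 ← R1 − 144/29·R4.
R2 ← R2 + 38/29·R4.
R3 ← R3 − 8/29·R4.
R5 ← R5 + 872/29·R4.
Row 5 reduces to 0 = -1, a contradiction. The system is inconsistent.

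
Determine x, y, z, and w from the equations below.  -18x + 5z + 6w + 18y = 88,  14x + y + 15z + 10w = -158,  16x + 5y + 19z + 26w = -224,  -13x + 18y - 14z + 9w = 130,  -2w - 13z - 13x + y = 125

x = -5, y = 2, z = -4, w = -3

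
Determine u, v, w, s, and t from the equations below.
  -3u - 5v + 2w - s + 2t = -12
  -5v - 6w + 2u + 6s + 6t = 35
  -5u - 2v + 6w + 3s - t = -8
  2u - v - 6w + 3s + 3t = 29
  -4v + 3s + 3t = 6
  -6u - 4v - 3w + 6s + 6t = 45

u = -2, v = 3, w = -3, s = 3, t = 3

Row-reduce the augmented matrix:
R1 ← R1 / (-3).
R2 ← R2 − 2·R1.
R3 ← R3 + 5·R1.
R4 ← R4 − 2·R1.
R6 ← R6 + 6·R1.
R2 ← R2 / (-25/3).
R1 ← R1 − 5/3·R2.
R3 ← R3 − 19/3·R2.
R4 ← R4 + 13/3·R2.
R5 ← R5 + 4·R2.
R6 ← R6 − 6·R2.
R3 ← R3 / (-22/25).
R1 ← R1 + 8/5·R3.
R2 ← R2 − 14/25·R3.
R4 ← R4 + 56/25·R3.
R5 ← R5 − 56/25·R3.
R6 ← R6 + 259/25·R3.
R4 ← R4 / (-249/11).
R1 ← R1 + 159/11·R4.
R2 ← R2 − 54/11·R4.
R3 ← R3 + 109/11·R4.
R5 ← R5 − 249/11·R4.
R6 ← R6 + 999/11·R4.
Swap R5 and R6.
R5 ← R5 / (541/166).
R1 ← R1 − 19/83·R5.
R2 ← R2 + 55/83·R5.
R3 ← R3 + 127/498·R5.
R4 ← R4 − 29/249·R5.
R6 reduces to 0 = 0, so the extra equation is consistent.
Reading off the reduced rows gives u = -2, v = 3, w = -3, s = 3, t = 3.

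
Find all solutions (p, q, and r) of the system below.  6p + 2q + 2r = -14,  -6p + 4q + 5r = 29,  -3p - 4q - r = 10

p = -3, q = -1, r = 3

Row-reduce the augmented matrix:
R1 ← R1 / (6).
R2 ← R2 + 6·R1.
R3 ← R3 + 3·R1.
R2 ← R2 / (6).
R1 ← R1 − 1/3·R2.
R3 ← R3 + 3·R2.
R3 ← R3 / (7/2).
R1 ← R1 + 1/18·R3.
R2 ← R2 − 7/6·R3.
Reading off the reduced rows gives p = -3, q = -1, r = 3.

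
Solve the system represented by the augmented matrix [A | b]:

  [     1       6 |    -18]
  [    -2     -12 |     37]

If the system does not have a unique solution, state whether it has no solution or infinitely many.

Row-reduce:
R2 ← R2 + 2·R1.
Row 2 reduces to 0 = 1, a contradiction. The system is inconsistent.

no solution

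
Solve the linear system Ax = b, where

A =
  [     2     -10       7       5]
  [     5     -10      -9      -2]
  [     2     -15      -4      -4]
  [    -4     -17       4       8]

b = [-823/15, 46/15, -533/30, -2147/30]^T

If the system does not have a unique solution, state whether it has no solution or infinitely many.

x_1 = 0, x_2 = 5/2, x_3 = -13/5, x_4 = -7/3

Row-reduce the augmented matrix:
R1 ← R1 / (2).
R2 ← R2 − 5·R1.
R3 ← R3 − 2·R1.
R4 ← R4 + 4·R1.
R2 ← R2 / (15).
R1 ← R1 + 5·R2.
R3 ← R3 + 5·R2.
R4 ← R4 + 37·R2.
R3 ← R3 / (-119/6).
R1 ← R1 + 16/3·R3.
R2 ← R2 + 53/30·R3.
R4 ← R4 + 1421/30·R3.
R4 ← R4 / (1298/85).
R1 ← R1 − 165/119·R4.
R2 ← R2 − 158/595·R4.
R3 ← R3 − 83/119·R4.
Reading off the reduced rows gives x_1 = 0, x_2 = 5/2, x_3 = -13/5, x_4 = -7/3.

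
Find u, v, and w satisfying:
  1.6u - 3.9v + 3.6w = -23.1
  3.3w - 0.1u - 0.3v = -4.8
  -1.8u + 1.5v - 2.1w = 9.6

u = 0, v = 5, w = -1

Row-reduce the augmented matrix:
R1 ← R1 / (8/5).
R2 ← R2 + 1/10·R1.
R3 ← R3 + 9/5·R1.
R2 ← R2 / (-87/160).
R1 ← R1 + 39/16·R2.
R3 ← R3 + 231/80·R2.
R3 ← R3 / (-4863/290).
R1 ← R1 + 393/29·R3.
R2 ← R2 + 188/29·R3.
Reading off the reduced rows gives u = 0, v = 5, w = -1.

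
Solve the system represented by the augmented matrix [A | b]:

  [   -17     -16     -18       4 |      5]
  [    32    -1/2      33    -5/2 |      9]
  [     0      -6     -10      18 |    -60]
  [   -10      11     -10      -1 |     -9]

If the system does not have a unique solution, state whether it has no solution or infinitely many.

no solution

Row-reduce:
R1 ← R1 / (-17).
R2 ← R2 − 32·R1.
R4 ← R4 + 10·R1.
R2 ← R2 / (-1041/34).
R1 ← R1 − 16/17·R2.
R3 ← R3 + 6·R2.
R4 ← R4 − 347/17·R2.
R3 ← R3 / (-3410/347).
R1 ← R1 − 358/347·R3.
R2 ← R2 − 10/347·R3.
Row 4 reduces to 0 = 1/3, a contradiction. The system is inconsistent.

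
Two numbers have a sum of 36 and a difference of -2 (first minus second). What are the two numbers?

Let x = first number, y = second number.
  x + y = 36
  -y + x = -2
Row-reduce the augmented matrix:
R2 ← R2 − 1·R1.
R2 ← R2 / (-2).
R1 ← R1 − 1·R2.
Reading off the reduced rows gives x = 17, y = 19.

first number: 17, second number: 19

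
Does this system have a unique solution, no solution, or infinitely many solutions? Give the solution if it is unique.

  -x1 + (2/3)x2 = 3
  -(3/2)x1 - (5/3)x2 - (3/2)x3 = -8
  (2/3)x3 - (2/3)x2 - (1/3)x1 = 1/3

x1 = -1, x2 = 3, x3 = 3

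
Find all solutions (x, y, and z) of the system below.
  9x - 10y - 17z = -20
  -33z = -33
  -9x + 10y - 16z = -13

infinitely many solutions

Row-reduce:
R1 ← R1 / (9).
R3 ← R3 + 9·R1.
R2 ← R2 / (-33).
R1 ← R1 + 17/9·R2.
R3 ← R3 + 33·R2.
Rank is 2 with 3 unknowns, leaving y free.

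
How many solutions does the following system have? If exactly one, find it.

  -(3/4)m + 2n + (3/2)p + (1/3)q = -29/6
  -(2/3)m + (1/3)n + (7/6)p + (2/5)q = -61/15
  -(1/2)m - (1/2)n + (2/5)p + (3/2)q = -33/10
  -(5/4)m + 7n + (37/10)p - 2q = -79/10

Row-reduce:
R1 ← R1 / (-3/4).
R2 ← R2 + 2/3·R1.
R3 ← R3 + 1/2·R1.
R4 ← R4 + 5/4·R1.
R2 ← R2 / (-13/9).
R1 ← R1 + 8/3·R2.
R3 ← R3 + 11/6·R2.
R4 ← R4 − 11/3·R2.
R3 ← R3 / (-101/260).
R1 ← R1 + 22/13·R3.
R2 ← R2 − 3/26·R3.
R4 ← R4 − 101/130·R3.
Rank is 3 with 4 unknowns, leaving q free.

infinitely many solutions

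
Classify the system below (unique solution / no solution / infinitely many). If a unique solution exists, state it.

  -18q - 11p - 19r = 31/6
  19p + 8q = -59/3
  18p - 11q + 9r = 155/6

Row-reduce the augmented matrix:
R1 ← R1 / (-11).
R2 ← R2 − 19·R1.
R3 ← R3 − 18·R1.
R2 ← R2 / (-254/11).
R1 ← R1 − 18/11·R2.
R3 ← R3 + 445/11·R2.
R3 ← R3 / (8993/254).
R1 ← R1 + 76/127·R3.
R2 ← R2 − 361/254·R3.
Reading off the reduced rows gives p = -1/3, q = -5/3, r = 3/2.

p = -1/3, q = -5/3, r = 3/2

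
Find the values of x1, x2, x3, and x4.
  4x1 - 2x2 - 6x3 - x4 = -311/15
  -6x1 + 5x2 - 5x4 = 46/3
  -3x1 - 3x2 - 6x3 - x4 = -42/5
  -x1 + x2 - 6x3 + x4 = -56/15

x1 = -2, x2 = 5/3, x3 = 7/5, x4 = 1

Row-reduce the augmented matrix:
R1 ← R1 / (4).
R2 ← R2 + 6·R1.
R3 ← R3 + 3·R1.
R4 ← R4 + 1·R1.
R2 ← R2 / (2).
R1 ← R1 + 1/2·R2.
R3 ← R3 + 9/2·R2.
R4 ← R4 − 1/2·R2.
R3 ← R3 / (-123/4).
R1 ← R1 + 15/4·R3.
R2 ← R2 + 9/2·R3.
R4 ← R4 + 21/4·R3.
R4 ← R4 / (212/41).
R1 ← R1 − 5/41·R4.
R2 ← R2 + 35/41·R4.
R3 ← R3 − 131/246·R4.
Reading off the reduced rows gives x1 = -2, x2 = 5/3, x3 = 7/5, x4 = 1.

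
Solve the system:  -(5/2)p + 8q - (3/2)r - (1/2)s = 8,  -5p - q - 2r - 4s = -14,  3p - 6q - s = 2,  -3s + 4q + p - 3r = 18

no solution

Row-reduce:
R1 ← R1 / (-5/2).
R2 ← R2 + 5·R1.
R3 ← R3 − 3·R1.
R4 ← R4 − 1·R1.
R2 ← R2 / (-17).
R1 ← R1 + 16/5·R2.
R3 ← R3 − 18/5·R2.
R4 ← R4 − 36/5·R2.
R3 ← R3 / (-27/17).
R1 ← R1 − 7/17·R3.
R2 ← R2 + 1/17·R3.
R4 ← R4 + 54/17·R3.
Row 4 reduces to 0 = -2, a contradiction. The system is inconsistent.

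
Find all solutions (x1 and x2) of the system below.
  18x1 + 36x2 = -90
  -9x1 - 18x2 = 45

infinitely many solutions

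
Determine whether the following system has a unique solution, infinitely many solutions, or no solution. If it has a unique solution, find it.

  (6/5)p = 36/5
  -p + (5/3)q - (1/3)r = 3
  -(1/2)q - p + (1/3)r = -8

p = 6, q = 6, r = 3

Row-reduce the augmented matrix:
R1 ← R1 / (6/5).
R2 ← R2 + 1·R1.
R3 ← R3 + 1·R1.
R2 ← R2 / (5/3).
R3 ← R3 + 1/2·R2.
R3 ← R3 / (7/30).
R2 ← R2 + 1/5·R3.
Reading off the reduced rows gives p = 6, q = 6, r = 3.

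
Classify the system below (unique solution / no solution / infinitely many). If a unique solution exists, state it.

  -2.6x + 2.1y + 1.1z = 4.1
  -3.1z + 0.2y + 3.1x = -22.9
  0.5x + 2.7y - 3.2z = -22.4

x = -6, y = -6, z = 1

Row-reduce the augmented matrix:
R1 ← R1 / (-13/5).
R2 ← R2 − 31/10·R1.
R3 ← R3 − 1/2·R1.
R2 ← R2 / (703/260).
R1 ← R1 + 21/26·R2.
R3 ← R3 − 807/260·R2.
R3 ← R3 / (-3288/3515).
R1 ← R1 + 673/703·R3.
R2 ← R2 + 465/703·R3.
Reading off the reduced rows gives x = -6, y = -6, z = 1.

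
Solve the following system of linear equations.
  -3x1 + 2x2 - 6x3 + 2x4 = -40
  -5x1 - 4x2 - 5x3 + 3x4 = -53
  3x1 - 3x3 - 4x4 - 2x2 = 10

Row-reduce:
R1 ← R1 / (-3).
R2 ← R2 + 5·R1.
R3 ← R3 − 3·R1.
R2 ← R2 / (-22/3).
R1 ← R1 + 2/3·R2.
R3 ← R3 / (-9).
R1 ← R1 − 17/11·R3.
R2 ← R2 + 15/22·R3.
Rank is 3 with 4 unknowns, leaving x4 free.

infinitely many solutions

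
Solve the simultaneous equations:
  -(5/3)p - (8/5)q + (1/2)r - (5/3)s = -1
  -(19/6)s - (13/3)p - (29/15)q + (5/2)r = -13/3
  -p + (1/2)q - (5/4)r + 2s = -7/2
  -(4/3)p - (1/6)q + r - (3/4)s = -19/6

Row-reduce:
R1 ← R1 / (-5/3).
R2 ← R2 + 13/3·R1.
R3 ← R3 + 1·R1.
R4 ← R4 + 4/3·R1.
R2 ← R2 / (167/75).
R1 ← R1 − 24/25·R2.
R3 ← R3 − 73/50·R2.
R4 ← R4 − 167/150·R2.
R3 ← R3 / (-1561/668).
R1 ← R1 + 273/334·R3.
R2 ← R2 − 90/167·R3.
Row 4 reduces to 0 = -3/2, a contradiction. The system is inconsistent.

no solution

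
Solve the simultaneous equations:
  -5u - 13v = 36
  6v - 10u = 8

u = -2, v = -2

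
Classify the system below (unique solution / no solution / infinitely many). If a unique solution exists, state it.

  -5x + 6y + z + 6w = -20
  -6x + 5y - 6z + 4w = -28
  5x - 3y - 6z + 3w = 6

infinitely many solutions

Row-reduce:
R1 ← R1 / (-5).
R2 ← R2 + 6·R1.
R3 ← R3 − 5·R1.
R2 ← R2 / (-11/5).
R1 ← R1 + 6/5·R2.
R3 ← R3 − 3·R2.
R3 ← R3 / (-163/11).
R1 ← R1 − 41/11·R3.
R2 ← R2 − 36/11·R3.
Rank is 3 with 4 unknowns, leaving w free.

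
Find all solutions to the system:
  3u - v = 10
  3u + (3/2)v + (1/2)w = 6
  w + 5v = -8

infinitely many solutions

Row-reduce:
R1 ← R1 / (3).
R2 ← R2 − 3·R1.
R2 ← R2 / (5/2).
R1 ← R1 + 1/3·R2.
R3 ← R3 − 5·R2.
Rank is 2 with 3 unknowns, leaving w free.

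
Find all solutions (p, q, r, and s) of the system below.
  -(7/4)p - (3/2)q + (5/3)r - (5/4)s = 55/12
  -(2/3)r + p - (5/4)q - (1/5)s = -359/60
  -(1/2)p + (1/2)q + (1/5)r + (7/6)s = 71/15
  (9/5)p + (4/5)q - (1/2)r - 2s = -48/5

Row-reduce the augmented matrix:
R1 ← R1 / (-7/4).
R2 ← R2 − 1·R1.
R3 ← R3 + 1/2·R1.
R4 ← R4 − 9/5·R1.
R2 ← R2 / (-59/28).
R1 ← R1 − 6/7·R2.
R3 ← R3 − 13/14·R2.
R4 ← R4 + 26/35·R2.
R3 ← R3 / (-133/885).
R1 ← R1 + 148/177·R3.
R2 ← R2 + 8/59·R3.
R4 ← R4 − 657/590·R3.
R4 ← R4 / (17763/3325).
R1 ← R1 + 11759/1995·R4.
R2 ← R2 + 384/665·R4.
R3 ← R3 + 992/133·R4.
Reading off the reduced rows gives p = -3, q = 1, r = 2, s = 2.

p = -3, q = 1, r = 2, s = 2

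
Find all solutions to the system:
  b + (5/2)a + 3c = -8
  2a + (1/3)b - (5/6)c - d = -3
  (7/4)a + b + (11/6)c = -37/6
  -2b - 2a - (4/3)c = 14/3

no solution

Row-reduce:
R1 ← R1 / (5/2).
R2 ← R2 − 2·R1.
R3 ← R3 − 7/4·R1.
R4 ← R4 + 2·R1.
R2 ← R2 / (-7/15).
R1 ← R1 − 2/5·R2.
R3 ← R3 − 3/10·R2.
R4 ← R4 + 6/5·R2.
R3 ← R3 / (-197/84).
R1 ← R1 + 11/7·R3.
R2 ← R2 − 97/14·R3.
R4 ← R4 − 197/21·R3.
Row 4 reduces to 0 = -4, a contradiction. The system is inconsistent.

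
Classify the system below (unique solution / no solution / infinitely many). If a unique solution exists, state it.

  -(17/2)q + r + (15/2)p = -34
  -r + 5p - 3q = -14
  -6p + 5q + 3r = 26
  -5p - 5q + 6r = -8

no solution

Row-reduce:
R1 ← R1 / (15/2).
R2 ← R2 − 5·R1.
R3 ← R3 + 6·R1.
R4 ← R4 + 5·R1.
R2 ← R2 / (8/3).
R1 ← R1 + 17/15·R2.
R3 ← R3 + 9/5·R2.
R4 ← R4 + 32/3·R2.
R3 ← R3 / (107/40).
R1 ← R1 + 23/40·R3.
R2 ← R2 + 5/8·R3.
Row 4 reduces to 0 = 4, a contradiction. The system is inconsistent.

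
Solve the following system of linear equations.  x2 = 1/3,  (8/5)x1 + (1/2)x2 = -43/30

Row-reduce the augmented matrix:
Swap R1 and R2.
R1 ← R1 / (8/5).
R1 ← R1 − 5/16·R2.
Reading off the reduced rows gives x1 = -1, x2 = 1/3.

x1 = -1, x2 = 1/3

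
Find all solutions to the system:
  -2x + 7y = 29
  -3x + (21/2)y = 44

Row-reduce:
R1 ← R1 / (-2).
R2 ← R2 + 3·R1.
Row 2 reduces to 0 = 1/2, a contradiction. The system is inconsistent.

no solution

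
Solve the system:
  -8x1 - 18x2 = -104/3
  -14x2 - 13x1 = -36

Row-reduce the augmented matrix:
R1 ← R1 / (-8).
R2 ← R2 + 13·R1.
R2 ← R2 / (61/4).
R1 ← R1 − 9/4·R2.
Reading off the reduced rows gives x1 = 4/3, x2 = 4/3.

x1 = 4/3, x2 = 4/3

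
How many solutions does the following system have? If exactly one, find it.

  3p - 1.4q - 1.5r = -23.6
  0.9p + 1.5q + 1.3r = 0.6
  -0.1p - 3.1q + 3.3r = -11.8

Row-reduce the augmented matrix:
R1 ← R1 / (3).
R2 ← R2 − 9/10·R1.
R3 ← R3 + 1/10·R1.
R2 ← R2 / (48/25).
R1 ← R1 + 7/15·R2.
R3 ← R3 + 236/75·R2.
R3 ← R3 / (881/144).
R1 ← R1 + 43/576·R3.
R2 ← R2 − 175/192·R3.
Reading off the reduced rows gives p = -6, q = 4, r = 0.

p = -6, q = 4, r = 0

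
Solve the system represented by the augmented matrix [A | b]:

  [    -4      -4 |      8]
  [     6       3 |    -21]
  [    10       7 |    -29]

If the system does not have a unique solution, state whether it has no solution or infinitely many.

Row-reduce the augmented matrix:
R1 ← R1 / (-4).
R2 ← R2 − 6·R1.
R3 ← R3 − 10·R1.
R2 ← R2 / (-3).
R1 ← R1 − 1·R2.
R3 ← R3 + 3·R2.
R3 reduces to 0 = 0, so the extra equation is consistent.
Reading off the reduced rows gives x_1 = -5, x_2 = 3.

x_1 = -5, x_2 = 3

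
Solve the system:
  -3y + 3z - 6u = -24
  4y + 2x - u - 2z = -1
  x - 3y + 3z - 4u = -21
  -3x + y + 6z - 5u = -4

x = -3, y = 2, z = 0, u = 3

Row-reduce the augmented matrix:
Swap R1 and R2.
R1 ← R1 / (2).
R3 ← R3 − 1·R1.
R4 ← R4 + 3·R1.
R2 ← R2 / (-3).
R1 ← R1 − 2·R2.
R3 ← R3 + 5·R2.
R4 ← R4 − 7·R2.
R3 ← R3 / (-1).
R1 ← R1 − 1·R3.
R2 ← R2 + 1·R3.
R4 ← R4 − 10·R3.
R4 ← R4 / (89/2).
R1 ← R1 − 2·R4.
R2 ← R2 + 9/2·R4.
R3 ← R3 + 13/2·R4.
Reading off the reduced rows gives x = -3, y = 2, z = 0, u = 3.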